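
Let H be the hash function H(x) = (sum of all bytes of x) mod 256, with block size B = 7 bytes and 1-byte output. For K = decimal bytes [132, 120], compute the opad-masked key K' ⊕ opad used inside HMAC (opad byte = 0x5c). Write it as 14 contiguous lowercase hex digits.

Key decimal bytes [132, 120] = 84 78 is 2 bytes ≤ B = 7; zero-pad to 7 bytes: K' = 84 78 00 00 00 00 00.
XOR each byte with 0x5c: 84⊕5c=d8, 78⊕5c=24, 00⊕5c=5c, 00⊕5c=5c, 00⊕5c=5c, 00⊕5c=5c, 00⊕5c=5c.

d8245c5c5c5c5c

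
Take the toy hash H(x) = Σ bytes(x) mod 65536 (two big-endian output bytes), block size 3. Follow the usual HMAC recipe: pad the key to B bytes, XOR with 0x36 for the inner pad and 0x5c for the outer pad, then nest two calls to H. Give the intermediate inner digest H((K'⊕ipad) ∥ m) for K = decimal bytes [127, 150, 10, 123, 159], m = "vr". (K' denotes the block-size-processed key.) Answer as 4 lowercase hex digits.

Key decimal bytes [127, 150, 10, 123, 159] = 7f 96 0a 7b 9f is 5 bytes > B = 3, so hash it first: H(key) = 02 39, then zero-pad to 3 bytes: K' = 02 39 00.
K' ⊕ ipad = 34 0f 36.
Inner input = 34 0f 36 ∥ 76 72.
Inner hash: sum = 52+15+54+118+114 = 353 → 01 61.

0161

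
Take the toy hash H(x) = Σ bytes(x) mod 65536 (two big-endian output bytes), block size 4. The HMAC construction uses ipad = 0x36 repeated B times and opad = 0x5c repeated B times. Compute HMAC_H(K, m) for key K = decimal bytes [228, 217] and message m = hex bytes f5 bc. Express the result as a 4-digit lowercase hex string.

02d6

Key decimal bytes [228, 217] = e4 d9 is 2 bytes ≤ B = 4; zero-pad to 4 bytes: K' = e4 d9 00 00.
K' ⊕ ipad = d2 ef 36 36.  K' ⊕ opad = b8 85 5c 5c.
Inner input = (K'⊕ipad) ∥ m = d2 ef 36 36 ∥ f5 bc.
Inner hash: sum = 210+239+54+54+245+188 = 990 → 03 de.
Outer input = (K'⊕opad) ∥ inner = b8 85 5c 5c ∥ 03 de.
Outer hash (tag): sum = 184+133+92+92+3+222 = 726 → 02 d6.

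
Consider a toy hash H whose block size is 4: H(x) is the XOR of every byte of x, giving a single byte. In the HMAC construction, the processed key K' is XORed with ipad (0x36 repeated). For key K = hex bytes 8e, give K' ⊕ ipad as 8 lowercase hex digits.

Key hex bytes 8e is 1 byte ≤ B = 4; zero-pad to 4 bytes: K' = 8e 00 00 00.
XOR each byte with 0x36: 8e⊕36=b8, 00⊕36=36, 00⊕36=36, 00⊕36=36.

b8363636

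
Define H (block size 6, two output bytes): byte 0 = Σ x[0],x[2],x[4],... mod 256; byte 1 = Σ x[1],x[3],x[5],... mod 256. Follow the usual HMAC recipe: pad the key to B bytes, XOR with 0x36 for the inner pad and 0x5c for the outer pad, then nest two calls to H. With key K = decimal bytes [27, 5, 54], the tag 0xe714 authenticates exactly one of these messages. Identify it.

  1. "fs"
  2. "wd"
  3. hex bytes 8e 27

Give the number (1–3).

2

Key decimal bytes [27, 5, 54] = 1b 05 36 is 3 bytes ≤ B = 6; zero-pad to 6 bytes: K' = 1b 05 36 00 00 00.
K' ⊕ ipad = 2d 33 00 36 36 36; K' ⊕ opad = 47 59 6a 5c 5c 5c.
m1: inner = H(2d 33 00 36 36 36 66 73) = c9 12; tag = H(47 59 6a 5c 5c 5c c9 12) = d623
m2: inner = H(2d 33 00 36 36 36 77 64) = da 03; tag = H(47 59 6a 5c 5c 5c da 03) = e714 ← matches
m3: inner = H(2d 33 00 36 36 36 8e 27) = f1 c6; tag = H(47 59 6a 5c 5c 5c f1 c6) = fed7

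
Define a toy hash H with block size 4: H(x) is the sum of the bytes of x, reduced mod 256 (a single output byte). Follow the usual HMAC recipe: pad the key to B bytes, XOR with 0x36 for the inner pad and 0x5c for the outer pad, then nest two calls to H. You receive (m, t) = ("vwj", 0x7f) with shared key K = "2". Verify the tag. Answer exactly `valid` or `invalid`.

valid

Key "2" = 32 is 1 byte ≤ B = 4; zero-pad to 4 bytes: K' = 32 00 00 00.
K' ⊕ ipad = 04 36 36 36; K' ⊕ opad = 6e 5c 5c 5c.
Inner hash: sum = 4+54+54+54+118+119+106 = 509; mod 256 = 253 → fd.
Outer hash (recomputed tag): sum = 110+92+92+92+253 = 639; mod 256 = 127 → 7f.
Recomputed tag = 7f; claimed = 7f → match.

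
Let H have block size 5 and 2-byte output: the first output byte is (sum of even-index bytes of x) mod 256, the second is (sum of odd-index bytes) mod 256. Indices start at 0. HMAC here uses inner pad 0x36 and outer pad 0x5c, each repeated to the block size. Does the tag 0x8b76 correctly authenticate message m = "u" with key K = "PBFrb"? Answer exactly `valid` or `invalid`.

Key "PBFrb" = 50 42 46 72 62 is exactly B = 5 bytes: K' = 50 42 46 72 62.
K' ⊕ ipad = 66 74 70 44 54; K' ⊕ opad = 0c 1e 1a 2e 3e.
Inner hash: even-index sum = 298 mod 256 = 42; odd-index sum = 301 mod 256 = 45 → 2a 2d.
Outer hash (recomputed tag): even-index sum = 145 mod 256 = 145; odd-index sum = 118 mod 256 = 118 → 91 76.
Recomputed tag = 9176; claimed = 8b76 → mismatch.

invalid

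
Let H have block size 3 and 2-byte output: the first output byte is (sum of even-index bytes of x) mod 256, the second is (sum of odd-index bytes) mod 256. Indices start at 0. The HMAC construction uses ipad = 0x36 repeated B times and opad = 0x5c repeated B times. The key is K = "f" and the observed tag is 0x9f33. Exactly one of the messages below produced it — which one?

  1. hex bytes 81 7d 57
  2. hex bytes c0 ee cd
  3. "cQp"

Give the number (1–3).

Key "f" = 66 is 1 byte ≤ B = 3; zero-pad to 3 bytes: K' = 66 00 00.
K' ⊕ ipad = 50 36 36; K' ⊕ opad = 3a 5c 5c.
m1: inner = H(50 36 36 81 7d 57) = 03 0e; tag = H(3a 5c 5c 03 0e) = a45f
m2: inner = H(50 36 36 c0 ee cd) = 74 c3; tag = H(3a 5c 5c 74 c3) = 59d0
m3: inner = H(50 36 36 63 51 70) = d7 09; tag = H(3a 5c 5c d7 09) = 9f33 ← matches

3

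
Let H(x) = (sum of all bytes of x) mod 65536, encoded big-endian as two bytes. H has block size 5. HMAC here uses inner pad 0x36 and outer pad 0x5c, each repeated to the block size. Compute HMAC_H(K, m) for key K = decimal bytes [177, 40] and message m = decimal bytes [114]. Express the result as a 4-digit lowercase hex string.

032f

Key decimal bytes [177, 40] = b1 28 is 2 bytes ≤ B = 5; zero-pad to 5 bytes: K' = b1 28 00 00 00.
K' ⊕ ipad = 87 1e 36 36 36.  K' ⊕ opad = ed 74 5c 5c 5c.
Inner input = (K'⊕ipad) ∥ m = 87 1e 36 36 36 ∥ 72.
Inner hash: sum = 135+30+54+54+54+114 = 441 → 01 b9.
Outer input = (K'⊕opad) ∥ inner = ed 74 5c 5c 5c ∥ 01 b9.
Outer hash (tag): sum = 237+116+92+92+92+1+185 = 815 → 03 2f.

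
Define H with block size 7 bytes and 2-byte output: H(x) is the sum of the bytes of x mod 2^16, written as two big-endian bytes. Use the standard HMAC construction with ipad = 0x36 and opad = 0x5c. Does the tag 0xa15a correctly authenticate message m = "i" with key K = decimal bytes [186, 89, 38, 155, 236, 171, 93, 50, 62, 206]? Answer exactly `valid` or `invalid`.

invalid

Key decimal bytes [186, 89, 38, 155, 236, 171, 93, 50, 62, 206] = ba 59 26 9b ec ab 5d 32 3e ce is 10 bytes > B = 7, so hash it first: H(key) = 05 06, then zero-pad to 7 bytes: K' = 05 06 00 00 00 00 00.
K' ⊕ ipad = 33 30 36 36 36 36 36; K' ⊕ opad = 59 5a 5c 5c 5c 5c 5c.
Inner hash: sum = 51+48+54+54+54+54+54+105 = 474 → 01 da.
Outer hash (recomputed tag): sum = 89+90+92+92+92+92+92+1+218 = 858 → 03 5a.
Recomputed tag = 035a; claimed = a15a → mismatch.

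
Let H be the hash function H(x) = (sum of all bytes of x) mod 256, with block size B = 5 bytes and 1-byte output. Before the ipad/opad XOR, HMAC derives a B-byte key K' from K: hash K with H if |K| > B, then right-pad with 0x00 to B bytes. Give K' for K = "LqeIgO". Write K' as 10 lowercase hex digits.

2100000000

|K| = 6 > B = 5, so first hash the key.
H(K): sum = 76+113+101+73+103+79 = 545; mod 256 = 33 → 21.
Zero-pad H(K) = 21 to 5 bytes: K' = 21 00 00 00 00.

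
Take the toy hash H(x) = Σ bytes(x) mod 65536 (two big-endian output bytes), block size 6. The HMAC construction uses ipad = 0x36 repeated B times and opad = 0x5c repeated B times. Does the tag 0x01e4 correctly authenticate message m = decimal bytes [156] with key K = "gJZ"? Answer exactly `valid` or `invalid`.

valid

Key "gJZ" = 67 4a 5a is 3 bytes ≤ B = 6; zero-pad to 6 bytes: K' = 67 4a 5a 00 00 00.
K' ⊕ ipad = 51 7c 6c 36 36 36; K' ⊕ opad = 3b 16 06 5c 5c 5c.
Inner hash: sum = 81+124+108+54+54+54+156 = 631 → 02 77.
Outer hash (recomputed tag): sum = 59+22+6+92+92+92+2+119 = 484 → 01 e4.
Recomputed tag = 01e4; claimed = 01e4 → match.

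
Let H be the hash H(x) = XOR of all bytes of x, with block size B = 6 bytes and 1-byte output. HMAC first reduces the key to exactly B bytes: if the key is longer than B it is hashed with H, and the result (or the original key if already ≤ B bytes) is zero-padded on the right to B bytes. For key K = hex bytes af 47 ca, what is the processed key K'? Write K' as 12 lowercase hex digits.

Key hex bytes af 47 ca is 3 bytes ≤ B = 6; zero-pad to 6 bytes: K' = af 47 ca 00 00 00.

af47ca000000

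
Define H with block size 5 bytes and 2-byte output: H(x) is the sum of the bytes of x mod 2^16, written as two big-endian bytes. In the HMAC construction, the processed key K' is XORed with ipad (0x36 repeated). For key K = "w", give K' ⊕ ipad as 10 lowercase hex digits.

Key "w" = 77 is 1 byte ≤ B = 5; zero-pad to 5 bytes: K' = 77 00 00 00 00.
XOR each byte with 0x36: 77⊕36=41, 00⊕36=36, 00⊕36=36, 00⊕36=36, 00⊕36=36.

4136363636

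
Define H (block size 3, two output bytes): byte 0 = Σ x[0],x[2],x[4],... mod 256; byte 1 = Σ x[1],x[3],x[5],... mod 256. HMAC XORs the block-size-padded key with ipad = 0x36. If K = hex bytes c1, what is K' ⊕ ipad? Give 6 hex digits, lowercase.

f73636

Key hex bytes c1 is 1 byte ≤ B = 3; zero-pad to 3 bytes: K' = c1 00 00.
XOR each byte with 0x36: c1⊕36=f7, 00⊕36=36, 00⊕36=36.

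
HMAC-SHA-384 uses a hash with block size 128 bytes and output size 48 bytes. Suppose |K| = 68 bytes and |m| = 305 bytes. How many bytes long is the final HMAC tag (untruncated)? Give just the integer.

48

The tag is one SHA-384 digest: 48 bytes.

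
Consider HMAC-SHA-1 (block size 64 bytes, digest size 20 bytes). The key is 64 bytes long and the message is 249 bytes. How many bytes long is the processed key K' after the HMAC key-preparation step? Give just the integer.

Key is 64 ≤ 64 bytes, zero-padded: |K'| = 64.

64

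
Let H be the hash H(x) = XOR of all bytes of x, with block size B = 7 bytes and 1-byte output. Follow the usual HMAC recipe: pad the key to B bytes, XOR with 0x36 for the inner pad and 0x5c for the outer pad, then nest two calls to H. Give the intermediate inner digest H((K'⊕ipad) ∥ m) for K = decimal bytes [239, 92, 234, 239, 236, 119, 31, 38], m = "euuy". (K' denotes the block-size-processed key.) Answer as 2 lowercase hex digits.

Key decimal bytes [239, 92, 234, 239, 236, 119, 31, 38] = ef 5c ea ef ec 77 1f 26 is 8 bytes > B = 7, so hash it first: H(key) = 14, then zero-pad to 7 bytes: K' = 14 00 00 00 00 00 00.
K' ⊕ ipad = 22 36 36 36 36 36 36.
Inner input = 22 36 36 36 36 36 36 ∥ 65 75 75 79.
Inner hash: XOR 22⊕36⊕36⊕36⊕36⊕36⊕36⊕65⊕75⊕75⊕79 = 3e.

3e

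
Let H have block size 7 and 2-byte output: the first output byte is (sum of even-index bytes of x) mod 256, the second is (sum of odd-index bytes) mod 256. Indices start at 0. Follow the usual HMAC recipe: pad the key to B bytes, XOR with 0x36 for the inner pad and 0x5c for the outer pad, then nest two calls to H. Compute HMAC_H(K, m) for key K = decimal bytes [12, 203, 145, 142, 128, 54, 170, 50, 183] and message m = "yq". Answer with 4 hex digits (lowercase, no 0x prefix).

Key decimal bytes [12, 203, 145, 142, 128, 54, 170, 50, 183] = 0c cb 91 8e 80 36 aa 32 b7 is 9 bytes > B = 7, so hash it first: H(key) = 7e c1, then zero-pad to 7 bytes: K' = 7e c1 00 00 00 00 00.
K' ⊕ ipad = 48 f7 36 36 36 36 36.  K' ⊕ opad = 22 9d 5c 5c 5c 5c 5c.
Inner input = (K'⊕ipad) ∥ m = 48 f7 36 36 36 36 36 ∥ 79 71.
Inner hash: even-index sum = 347 mod 256 = 91; odd-index sum = 476 mod 256 = 220 → 5b dc.
Outer input = (K'⊕opad) ∥ inner = 22 9d 5c 5c 5c 5c 5c ∥ 5b dc.
Outer hash (tag): even-index sum = 530 mod 256 = 18; odd-index sum = 432 mod 256 = 176 → 12 b0.

12b0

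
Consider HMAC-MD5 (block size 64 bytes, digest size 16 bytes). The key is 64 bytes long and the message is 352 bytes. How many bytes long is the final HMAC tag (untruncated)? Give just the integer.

16

The tag is one MD5 digest: 16 bytes.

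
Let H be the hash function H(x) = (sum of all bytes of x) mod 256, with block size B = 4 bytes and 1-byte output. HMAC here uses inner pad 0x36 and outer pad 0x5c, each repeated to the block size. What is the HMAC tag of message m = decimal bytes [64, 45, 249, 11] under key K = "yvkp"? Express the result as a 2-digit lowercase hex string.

Key "yvkp" = 79 76 6b 70 is exactly B = 4 bytes: K' = 79 76 6b 70.
K' ⊕ ipad = 4f 40 5d 46.  K' ⊕ opad = 25 2a 37 2c.
Inner input = (K'⊕ipad) ∥ m = 4f 40 5d 46 ∥ 40 2d f9 0b.
Inner hash: sum = 79+64+93+70+64+45+249+11 = 675; mod 256 = 163 → a3.
Outer input = (K'⊕opad) ∥ inner = 25 2a 37 2c ∥ a3.
Outer hash (tag): sum = 37+42+55+44+163 = 341; mod 256 = 85 → 55.

55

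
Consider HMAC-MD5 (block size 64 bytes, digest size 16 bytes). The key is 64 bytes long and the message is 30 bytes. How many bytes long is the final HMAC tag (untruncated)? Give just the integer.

16

The tag is one MD5 digest: 16 bytes.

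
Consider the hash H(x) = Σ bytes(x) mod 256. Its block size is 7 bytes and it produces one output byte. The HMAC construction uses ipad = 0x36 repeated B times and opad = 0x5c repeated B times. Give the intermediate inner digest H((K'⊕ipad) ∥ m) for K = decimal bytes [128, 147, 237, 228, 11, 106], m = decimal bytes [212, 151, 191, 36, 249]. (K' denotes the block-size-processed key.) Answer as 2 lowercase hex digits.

1e

Key decimal bytes [128, 147, 237, 228, 11, 106] = 80 93 ed e4 0b 6a is 6 bytes ≤ B = 7; zero-pad to 7 bytes: K' = 80 93 ed e4 0b 6a 00.
K' ⊕ ipad = b6 a5 db d2 3d 5c 36.
Inner input = b6 a5 db d2 3d 5c 36 ∥ d4 97 bf 24 f9.
Inner hash: sum = 182+165+219+210+61+92+54+212+151+191+36+249 = 1822; mod 256 = 30 → 1e.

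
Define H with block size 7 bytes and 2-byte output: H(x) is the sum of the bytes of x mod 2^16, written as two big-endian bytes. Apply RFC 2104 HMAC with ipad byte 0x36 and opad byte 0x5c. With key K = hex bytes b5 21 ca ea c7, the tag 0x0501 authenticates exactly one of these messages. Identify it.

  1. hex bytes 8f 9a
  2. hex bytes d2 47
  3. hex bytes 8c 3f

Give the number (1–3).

Key hex bytes b5 21 ca ea c7 is 5 bytes ≤ B = 7; zero-pad to 7 bytes: K' = b5 21 ca ea c7 00 00.
K' ⊕ ipad = 83 17 fc dc f1 36 36; K' ⊕ opad = e9 7d 96 b6 9b 5c 5c.
m1: inner = H(83 17 fc dc f1 36 36 8f 9a) = 04 f8; tag = H(e9 7d 96 b6 9b 5c 5c 04 f8) = 0501 ← matches
m2: inner = H(83 17 fc dc f1 36 36 d2 47) = 04 e8; tag = H(e9 7d 96 b6 9b 5c 5c 04 e8) = 04f1
m3: inner = H(83 17 fc dc f1 36 36 8c 3f) = 04 9a; tag = H(e9 7d 96 b6 9b 5c 5c 04 9a) = 04a3

1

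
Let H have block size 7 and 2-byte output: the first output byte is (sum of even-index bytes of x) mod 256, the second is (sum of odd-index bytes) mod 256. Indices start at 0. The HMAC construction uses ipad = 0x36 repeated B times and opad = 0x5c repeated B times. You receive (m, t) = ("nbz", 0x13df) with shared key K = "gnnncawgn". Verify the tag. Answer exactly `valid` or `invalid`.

Key "gnnncawgn" = 67 6e 6e 6e 63 61 77 67 6e is 9 bytes > B = 7, so hash it first: H(key) = 1d a4, then zero-pad to 7 bytes: K' = 1d a4 00 00 00 00 00.
K' ⊕ ipad = 2b 92 36 36 36 36 36; K' ⊕ opad = 41 f8 5c 5c 5c 5c 5c.
Inner hash: even-index sum = 303 mod 256 = 47; odd-index sum = 486 mod 256 = 230 → 2f e6.
Outer hash (recomputed tag): even-index sum = 571 mod 256 = 59; odd-index sum = 479 mod 256 = 223 → 3b df.
Recomputed tag = 3bdf; claimed = 13df → mismatch.

invalid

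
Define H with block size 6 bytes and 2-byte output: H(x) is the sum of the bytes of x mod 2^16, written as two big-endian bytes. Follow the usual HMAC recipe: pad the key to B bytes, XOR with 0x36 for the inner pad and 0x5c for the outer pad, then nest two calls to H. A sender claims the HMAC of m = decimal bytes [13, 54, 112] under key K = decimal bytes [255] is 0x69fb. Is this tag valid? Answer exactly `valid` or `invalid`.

invalid

Key decimal bytes [255] = ff is 1 byte ≤ B = 6; zero-pad to 6 bytes: K' = ff 00 00 00 00 00.
K' ⊕ ipad = c9 36 36 36 36 36; K' ⊕ opad = a3 5c 5c 5c 5c 5c.
Inner hash: sum = 201+54+54+54+54+54+13+54+112 = 650 → 02 8a.
Outer hash (recomputed tag): sum = 163+92+92+92+92+92+2+138 = 763 → 02 fb.
Recomputed tag = 02fb; claimed = 69fb → mismatch.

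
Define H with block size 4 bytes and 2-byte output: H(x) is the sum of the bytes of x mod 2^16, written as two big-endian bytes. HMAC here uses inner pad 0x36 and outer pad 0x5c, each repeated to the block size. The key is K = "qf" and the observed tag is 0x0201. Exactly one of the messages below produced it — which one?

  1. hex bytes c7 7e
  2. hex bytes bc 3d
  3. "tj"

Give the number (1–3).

3

Key "qf" = 71 66 is 2 bytes ≤ B = 4; zero-pad to 4 bytes: K' = 71 66 00 00.
K' ⊕ ipad = 47 50 36 36; K' ⊕ opad = 2d 3a 5c 5c.
m1: inner = H(47 50 36 36 c7 7e) = 02 48; tag = H(2d 3a 5c 5c 02 48) = 0169
m2: inner = H(47 50 36 36 bc 3d) = 01 fc; tag = H(2d 3a 5c 5c 01 fc) = 021c
m3: inner = H(47 50 36 36 74 6a) = 01 e1; tag = H(2d 3a 5c 5c 01 e1) = 0201 ← matches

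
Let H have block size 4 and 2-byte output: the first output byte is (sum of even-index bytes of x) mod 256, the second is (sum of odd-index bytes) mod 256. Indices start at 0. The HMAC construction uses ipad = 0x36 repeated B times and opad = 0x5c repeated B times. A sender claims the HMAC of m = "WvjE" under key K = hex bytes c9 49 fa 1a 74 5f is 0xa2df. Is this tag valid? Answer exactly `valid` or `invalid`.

invalid

Key hex bytes c9 49 fa 1a 74 5f is 6 bytes > B = 4, so hash it first: H(key) = 37 c2, then zero-pad to 4 bytes: K' = 37 c2 00 00.
K' ⊕ ipad = 01 f4 36 36; K' ⊕ opad = 6b 9e 5c 5c.
Inner hash: even-index sum = 248 mod 256 = 248; odd-index sum = 485 mod 256 = 229 → f8 e5.
Outer hash (recomputed tag): even-index sum = 447 mod 256 = 191; odd-index sum = 479 mod 256 = 223 → bf df.
Recomputed tag = bfdf; claimed = a2df → mismatch.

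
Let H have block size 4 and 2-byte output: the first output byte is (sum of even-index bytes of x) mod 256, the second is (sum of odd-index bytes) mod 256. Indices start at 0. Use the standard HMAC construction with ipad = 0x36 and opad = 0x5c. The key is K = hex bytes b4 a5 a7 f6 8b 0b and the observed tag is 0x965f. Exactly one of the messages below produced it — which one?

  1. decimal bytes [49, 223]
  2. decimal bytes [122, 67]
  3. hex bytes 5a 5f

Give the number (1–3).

2

Key hex bytes b4 a5 a7 f6 8b 0b is 6 bytes > B = 4, so hash it first: H(key) = e6 a6, then zero-pad to 4 bytes: K' = e6 a6 00 00.
K' ⊕ ipad = d0 90 36 36; K' ⊕ opad = ba fa 5c 5c.
m1: inner = H(d0 90 36 36 31 df) = 37 a5; tag = H(ba fa 5c 5c 37 a5) = 4dfb
m2: inner = H(d0 90 36 36 7a 43) = 80 09; tag = H(ba fa 5c 5c 80 09) = 965f ← matches
m3: inner = H(d0 90 36 36 5a 5f) = 60 25; tag = H(ba fa 5c 5c 60 25) = 767b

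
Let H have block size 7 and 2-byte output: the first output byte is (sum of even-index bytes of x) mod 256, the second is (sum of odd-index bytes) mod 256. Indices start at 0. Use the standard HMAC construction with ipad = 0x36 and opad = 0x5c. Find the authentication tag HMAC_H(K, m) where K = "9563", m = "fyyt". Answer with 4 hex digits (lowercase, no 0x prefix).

Key "9563" = 39 35 36 33 is 4 bytes ≤ B = 7; zero-pad to 7 bytes: K' = 39 35 36 33 00 00 00.
K' ⊕ ipad = 0f 03 00 05 36 36 36.  K' ⊕ opad = 65 69 6a 6f 5c 5c 5c.
Inner input = (K'⊕ipad) ∥ m = 0f 03 00 05 36 36 36 ∥ 66 79 79 74.
Inner hash: even-index sum = 360 mod 256 = 104; odd-index sum = 285 mod 256 = 29 → 68 1d.
Outer input = (K'⊕opad) ∥ inner = 65 69 6a 6f 5c 5c 5c ∥ 68 1d.
Outer hash (tag): even-index sum = 420 mod 256 = 164; odd-index sum = 412 mod 256 = 156 → a4 9c.

a49c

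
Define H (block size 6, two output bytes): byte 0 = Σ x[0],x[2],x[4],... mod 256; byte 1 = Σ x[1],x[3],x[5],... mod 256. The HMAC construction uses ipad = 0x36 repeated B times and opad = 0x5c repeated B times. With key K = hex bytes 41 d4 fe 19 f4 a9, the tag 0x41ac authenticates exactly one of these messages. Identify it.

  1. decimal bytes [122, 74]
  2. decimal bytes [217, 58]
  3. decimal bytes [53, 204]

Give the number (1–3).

2

Key hex bytes 41 d4 fe 19 f4 a9 is exactly B = 6 bytes: K' = 41 d4 fe 19 f4 a9.
K' ⊕ ipad = 77 e2 c8 2f c2 9f; K' ⊕ opad = 1d 88 a2 45 a8 f5.
m1: inner = H(77 e2 c8 2f c2 9f 7a 4a) = 7b fa; tag = H(1d 88 a2 45 a8 f5 7b fa) = e2bc
m2: inner = H(77 e2 c8 2f c2 9f d9 3a) = da ea; tag = H(1d 88 a2 45 a8 f5 da ea) = 41ac ← matches
m3: inner = H(77 e2 c8 2f c2 9f 35 cc) = 36 7c; tag = H(1d 88 a2 45 a8 f5 36 7c) = 9d3e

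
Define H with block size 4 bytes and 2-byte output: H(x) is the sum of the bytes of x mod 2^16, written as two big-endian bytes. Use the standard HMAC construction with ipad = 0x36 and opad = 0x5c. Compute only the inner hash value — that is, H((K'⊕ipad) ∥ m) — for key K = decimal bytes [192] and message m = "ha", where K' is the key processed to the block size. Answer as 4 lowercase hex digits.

Key decimal bytes [192] = c0 is 1 byte ≤ B = 4; zero-pad to 4 bytes: K' = c0 00 00 00.
K' ⊕ ipad = f6 36 36 36.
Inner input = f6 36 36 36 ∥ 68 61.
Inner hash: sum = 246+54+54+54+104+97 = 609 → 02 61.

0261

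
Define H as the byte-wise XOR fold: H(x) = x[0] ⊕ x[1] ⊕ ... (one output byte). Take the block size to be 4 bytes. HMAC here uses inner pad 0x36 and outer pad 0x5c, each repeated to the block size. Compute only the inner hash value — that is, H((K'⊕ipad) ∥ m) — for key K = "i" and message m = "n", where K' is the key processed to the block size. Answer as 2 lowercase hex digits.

Key "i" = 69 is 1 byte ≤ B = 4; zero-pad to 4 bytes: K' = 69 00 00 00.
K' ⊕ ipad = 5f 36 36 36.
Inner input = 5f 36 36 36 ∥ 6e.
Inner hash: XOR 5f⊕36⊕36⊕36⊕6e = 07.

07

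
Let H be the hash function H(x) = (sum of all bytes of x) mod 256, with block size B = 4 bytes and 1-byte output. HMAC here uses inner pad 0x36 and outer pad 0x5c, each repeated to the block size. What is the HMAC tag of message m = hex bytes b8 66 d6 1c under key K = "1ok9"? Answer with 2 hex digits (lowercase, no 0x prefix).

Key "1ok9" = 31 6f 6b 39 is exactly B = 4 bytes: K' = 31 6f 6b 39.
K' ⊕ ipad = 07 59 5d 0f.  K' ⊕ opad = 6d 33 37 65.
Inner input = (K'⊕ipad) ∥ m = 07 59 5d 0f ∥ b8 66 d6 1c.
Inner hash: sum = 7+89+93+15+184+102+214+28 = 732; mod 256 = 220 → dc.
Outer input = (K'⊕opad) ∥ inner = 6d 33 37 65 ∥ dc.
Outer hash (tag): sum = 109+51+55+101+220 = 536; mod 256 = 24 → 18.

18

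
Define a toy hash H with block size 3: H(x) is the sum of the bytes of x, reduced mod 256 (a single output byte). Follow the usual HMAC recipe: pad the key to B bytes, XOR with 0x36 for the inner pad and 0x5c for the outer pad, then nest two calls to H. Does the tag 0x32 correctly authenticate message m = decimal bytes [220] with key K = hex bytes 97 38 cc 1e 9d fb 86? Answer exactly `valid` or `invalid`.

Key hex bytes 97 38 cc 1e 9d fb 86 is 7 bytes > B = 3, so hash it first: H(key) = d7, then zero-pad to 3 bytes: K' = d7 00 00.
K' ⊕ ipad = e1 36 36; K' ⊕ opad = 8b 5c 5c.
Inner hash: sum = 225+54+54+220 = 553; mod 256 = 41 → 29.
Outer hash (recomputed tag): sum = 139+92+92+41 = 364; mod 256 = 108 → 6c.
Recomputed tag = 6c; claimed = 32 → mismatch.

invalid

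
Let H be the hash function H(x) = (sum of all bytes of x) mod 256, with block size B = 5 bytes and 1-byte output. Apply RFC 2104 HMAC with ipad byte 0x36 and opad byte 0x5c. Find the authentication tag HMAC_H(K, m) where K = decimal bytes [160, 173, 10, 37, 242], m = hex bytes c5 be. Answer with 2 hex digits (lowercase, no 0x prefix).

31

Key decimal bytes [160, 173, 10, 37, 242] = a0 ad 0a 25 f2 is exactly B = 5 bytes: K' = a0 ad 0a 25 f2.
K' ⊕ ipad = 96 9b 3c 13 c4.  K' ⊕ opad = fc f1 56 79 ae.
Inner input = (K'⊕ipad) ∥ m = 96 9b 3c 13 c4 ∥ c5 be.
Inner hash: sum = 150+155+60+19+196+197+190 = 967; mod 256 = 199 → c7.
Outer input = (K'⊕opad) ∥ inner = fc f1 56 79 ae ∥ c7.
Outer hash (tag): sum = 252+241+86+121+174+199 = 1073; mod 256 = 49 → 31.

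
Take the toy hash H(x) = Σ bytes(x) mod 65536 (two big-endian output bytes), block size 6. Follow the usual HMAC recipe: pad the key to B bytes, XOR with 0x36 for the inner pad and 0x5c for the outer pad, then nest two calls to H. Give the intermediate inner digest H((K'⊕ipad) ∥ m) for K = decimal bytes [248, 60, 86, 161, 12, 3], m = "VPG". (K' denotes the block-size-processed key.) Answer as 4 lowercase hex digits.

032b

Key decimal bytes [248, 60, 86, 161, 12, 3] = f8 3c 56 a1 0c 03 is exactly B = 6 bytes: K' = f8 3c 56 a1 0c 03.
K' ⊕ ipad = ce 0a 60 97 3a 35.
Inner input = ce 0a 60 97 3a 35 ∥ 56 50 47.
Inner hash: sum = 206+10+96+151+58+53+86+80+71 = 811 → 03 2b.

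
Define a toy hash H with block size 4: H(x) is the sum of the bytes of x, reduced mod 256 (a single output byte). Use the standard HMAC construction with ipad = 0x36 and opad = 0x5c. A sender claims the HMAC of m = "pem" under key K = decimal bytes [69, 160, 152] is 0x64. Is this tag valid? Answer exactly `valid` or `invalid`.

Key decimal bytes [69, 160, 152] = 45 a0 98 is 3 bytes ≤ B = 4; zero-pad to 4 bytes: K' = 45 a0 98 00.
K' ⊕ ipad = 73 96 ae 36; K' ⊕ opad = 19 fc c4 5c.
Inner hash: sum = 115+150+174+54+112+101+109 = 815; mod 256 = 47 → 2f.
Outer hash (recomputed tag): sum = 25+252+196+92+47 = 612; mod 256 = 100 → 64.
Recomputed tag = 64; claimed = 64 → match.

valid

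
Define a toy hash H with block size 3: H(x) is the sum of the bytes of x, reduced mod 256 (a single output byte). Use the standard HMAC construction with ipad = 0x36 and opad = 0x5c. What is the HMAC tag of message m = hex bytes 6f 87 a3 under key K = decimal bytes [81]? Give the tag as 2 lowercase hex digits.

31

Key decimal bytes [81] = 51 is 1 byte ≤ B = 3; zero-pad to 3 bytes: K' = 51 00 00.
K' ⊕ ipad = 67 36 36.  K' ⊕ opad = 0d 5c 5c.
Inner input = (K'⊕ipad) ∥ m = 67 36 36 ∥ 6f 87 a3.
Inner hash: sum = 103+54+54+111+135+163 = 620; mod 256 = 108 → 6c.
Outer input = (K'⊕opad) ∥ inner = 0d 5c 5c ∥ 6c.
Outer hash (tag): sum = 13+92+92+108 = 305; mod 256 = 49 → 31.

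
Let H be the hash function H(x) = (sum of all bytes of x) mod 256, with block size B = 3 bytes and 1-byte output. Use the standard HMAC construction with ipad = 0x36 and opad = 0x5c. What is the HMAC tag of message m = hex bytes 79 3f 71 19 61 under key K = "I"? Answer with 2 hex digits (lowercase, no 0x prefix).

Key "I" = 49 is 1 byte ≤ B = 3; zero-pad to 3 bytes: K' = 49 00 00.
K' ⊕ ipad = 7f 36 36.  K' ⊕ opad = 15 5c 5c.
Inner input = (K'⊕ipad) ∥ m = 7f 36 36 ∥ 79 3f 71 19 61.
Inner hash: sum = 127+54+54+121+63+113+25+97 = 654; mod 256 = 142 → 8e.
Outer input = (K'⊕opad) ∥ inner = 15 5c 5c ∥ 8e.
Outer hash (tag): sum = 21+92+92+142 = 347; mod 256 = 91 → 5b.

5b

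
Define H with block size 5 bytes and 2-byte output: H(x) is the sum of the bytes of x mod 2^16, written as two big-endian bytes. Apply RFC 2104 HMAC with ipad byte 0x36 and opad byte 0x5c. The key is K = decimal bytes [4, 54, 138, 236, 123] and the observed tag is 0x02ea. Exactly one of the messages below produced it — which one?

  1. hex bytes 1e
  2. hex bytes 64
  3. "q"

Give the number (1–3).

2

Key decimal bytes [4, 54, 138, 236, 123] = 04 36 8a ec 7b is exactly B = 5 bytes: K' = 04 36 8a ec 7b.
K' ⊕ ipad = 32 00 bc da 4d; K' ⊕ opad = 58 6a d6 b0 27.
m1: inner = H(32 00 bc da 4d 1e) = 02 33; tag = H(58 6a d6 b0 27 02 33) = 02a4
m2: inner = H(32 00 bc da 4d 64) = 02 79; tag = H(58 6a d6 b0 27 02 79) = 02ea ← matches
m3: inner = H(32 00 bc da 4d 71) = 02 86; tag = H(58 6a d6 b0 27 02 86) = 02f7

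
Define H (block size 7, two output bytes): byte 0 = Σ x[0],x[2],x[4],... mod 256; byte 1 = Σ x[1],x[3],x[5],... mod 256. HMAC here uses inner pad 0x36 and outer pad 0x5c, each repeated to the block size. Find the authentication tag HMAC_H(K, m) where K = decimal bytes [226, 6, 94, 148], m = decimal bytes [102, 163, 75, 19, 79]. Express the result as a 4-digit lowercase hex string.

Key decimal bytes [226, 6, 94, 148] = e2 06 5e 94 is 4 bytes ≤ B = 7; zero-pad to 7 bytes: K' = e2 06 5e 94 00 00 00.
K' ⊕ ipad = d4 30 68 a2 36 36 36.  K' ⊕ opad = be 5a 02 c8 5c 5c 5c.
Inner input = (K'⊕ipad) ∥ m = d4 30 68 a2 36 36 36 ∥ 66 a3 4b 13 4f.
Inner hash: even-index sum = 606 mod 256 = 94; odd-index sum = 520 mod 256 = 8 → 5e 08.
Outer input = (K'⊕opad) ∥ inner = be 5a 02 c8 5c 5c 5c ∥ 5e 08.
Outer hash (tag): even-index sum = 384 mod 256 = 128; odd-index sum = 476 mod 256 = 220 → 80 dc.

80dc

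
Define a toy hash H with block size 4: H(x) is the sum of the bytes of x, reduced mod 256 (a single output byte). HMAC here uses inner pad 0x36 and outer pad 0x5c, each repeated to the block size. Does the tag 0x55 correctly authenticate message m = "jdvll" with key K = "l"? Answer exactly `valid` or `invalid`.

invalid

Key "l" = 6c is 1 byte ≤ B = 4; zero-pad to 4 bytes: K' = 6c 00 00 00.
K' ⊕ ipad = 5a 36 36 36; K' ⊕ opad = 30 5c 5c 5c.
Inner hash: sum = 90+54+54+54+106+100+118+108+108 = 792; mod 256 = 24 → 18.
Outer hash (recomputed tag): sum = 48+92+92+92+24 = 348; mod 256 = 92 → 5c.
Recomputed tag = 5c; claimed = 55 → mismatch.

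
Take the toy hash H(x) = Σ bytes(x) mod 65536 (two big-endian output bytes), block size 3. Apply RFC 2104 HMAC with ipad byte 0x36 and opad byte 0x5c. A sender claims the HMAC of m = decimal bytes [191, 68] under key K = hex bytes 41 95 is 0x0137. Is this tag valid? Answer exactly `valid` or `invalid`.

Key hex bytes 41 95 is 2 bytes ≤ B = 3; zero-pad to 3 bytes: K' = 41 95 00.
K' ⊕ ipad = 77 a3 36; K' ⊕ opad = 1d c9 5c.
Inner hash: sum = 119+163+54+191+68 = 595 → 02 53.
Outer hash (recomputed tag): sum = 29+201+92+2+83 = 407 → 01 97.
Recomputed tag = 0197; claimed = 0137 → mismatch.

invalid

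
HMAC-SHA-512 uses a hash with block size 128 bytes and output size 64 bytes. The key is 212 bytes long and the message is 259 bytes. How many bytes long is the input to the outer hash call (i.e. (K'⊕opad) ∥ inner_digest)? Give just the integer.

Key is 212 > 128 bytes, so it is hashed to 64 bytes then zero-padded to 128: |K'| = 128.
Outer input = (K'⊕opad) ∥ H(inner) → 128 + 64 = 192 bytes.

192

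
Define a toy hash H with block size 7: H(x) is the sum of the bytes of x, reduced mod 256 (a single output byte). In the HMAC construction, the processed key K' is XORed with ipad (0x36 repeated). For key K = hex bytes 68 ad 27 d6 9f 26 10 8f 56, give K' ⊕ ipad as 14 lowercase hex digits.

fa363636363636

Key hex bytes 68 ad 27 d6 9f 26 10 8f 56 is 9 bytes > B = 7, so hash it first: H(key) = cc, then zero-pad to 7 bytes: K' = cc 00 00 00 00 00 00.
XOR each byte with 0x36: cc⊕36=fa, 00⊕36=36, 00⊕36=36, 00⊕36=36, 00⊕36=36, 00⊕36=36, 00⊕36=36.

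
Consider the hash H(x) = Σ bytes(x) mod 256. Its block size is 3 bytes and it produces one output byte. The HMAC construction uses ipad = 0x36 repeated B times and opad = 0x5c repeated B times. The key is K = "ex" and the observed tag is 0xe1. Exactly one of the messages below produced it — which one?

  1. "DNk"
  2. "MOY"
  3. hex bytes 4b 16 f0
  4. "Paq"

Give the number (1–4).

3

Key "ex" = 65 78 is 2 bytes ≤ B = 3; zero-pad to 3 bytes: K' = 65 78 00.
K' ⊕ ipad = 53 4e 36; K' ⊕ opad = 39 24 5c.
m1: inner = H(53 4e 36 44 4e 6b) = d4; tag = H(39 24 5c d4) = 8d
m2: inner = H(53 4e 36 4d 4f 59) = cc; tag = H(39 24 5c cc) = 85
m3: inner = H(53 4e 36 4b 16 f0) = 28; tag = H(39 24 5c 28) = e1 ← matches
m4: inner = H(53 4e 36 50 61 71) = f9; tag = H(39 24 5c f9) = b2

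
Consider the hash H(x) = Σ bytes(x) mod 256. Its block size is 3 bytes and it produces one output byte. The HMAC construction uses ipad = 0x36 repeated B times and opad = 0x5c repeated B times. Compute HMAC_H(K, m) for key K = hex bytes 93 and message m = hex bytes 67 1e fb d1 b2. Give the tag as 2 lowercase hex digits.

9b

Key hex bytes 93 is 1 byte ≤ B = 3; zero-pad to 3 bytes: K' = 93 00 00.
K' ⊕ ipad = a5 36 36.  K' ⊕ opad = cf 5c 5c.
Inner input = (K'⊕ipad) ∥ m = a5 36 36 ∥ 67 1e fb d1 b2.
Inner hash: sum = 165+54+54+103+30+251+209+178 = 1044; mod 256 = 20 → 14.
Outer input = (K'⊕opad) ∥ inner = cf 5c 5c ∥ 14.
Outer hash (tag): sum = 207+92+92+20 = 411; mod 256 = 155 → 9b.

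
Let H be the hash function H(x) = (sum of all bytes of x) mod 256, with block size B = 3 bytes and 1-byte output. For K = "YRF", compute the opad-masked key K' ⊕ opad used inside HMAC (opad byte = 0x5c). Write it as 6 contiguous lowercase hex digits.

Key "YRF" = 59 52 46 is exactly B = 3 bytes: K' = 59 52 46.
XOR each byte with 0x5c: 59⊕5c=05, 52⊕5c=0e, 46⊕5c=1a.

050e1a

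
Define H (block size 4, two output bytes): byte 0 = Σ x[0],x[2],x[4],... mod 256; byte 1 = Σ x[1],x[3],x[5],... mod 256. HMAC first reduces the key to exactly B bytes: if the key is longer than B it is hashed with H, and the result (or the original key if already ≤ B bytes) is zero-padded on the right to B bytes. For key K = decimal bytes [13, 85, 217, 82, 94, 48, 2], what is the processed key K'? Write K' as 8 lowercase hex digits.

|K| = 7 > B = 4, so first hash the key.
H(K): even-index sum = 326 mod 256 = 70; odd-index sum = 215 mod 256 = 215 → 46 d7.
Zero-pad H(K) = 46 d7 to 4 bytes: K' = 46 d7 00 00.

46d70000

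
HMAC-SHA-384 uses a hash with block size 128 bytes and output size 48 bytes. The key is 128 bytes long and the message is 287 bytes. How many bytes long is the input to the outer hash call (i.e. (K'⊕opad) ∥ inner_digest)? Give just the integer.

176

Key is 128 ≤ 128 bytes, zero-padded: |K'| = 128.
Outer input = (K'⊕opad) ∥ H(inner) → 128 + 48 = 176 bytes.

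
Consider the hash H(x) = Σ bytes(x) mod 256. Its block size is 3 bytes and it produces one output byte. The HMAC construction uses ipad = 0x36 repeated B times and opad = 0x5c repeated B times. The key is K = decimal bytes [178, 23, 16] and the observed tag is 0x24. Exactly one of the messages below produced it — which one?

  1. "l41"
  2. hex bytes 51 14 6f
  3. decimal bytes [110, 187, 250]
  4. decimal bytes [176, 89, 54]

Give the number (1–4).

Key decimal bytes [178, 23, 16] = b2 17 10 is exactly B = 3 bytes: K' = b2 17 10.
K' ⊕ ipad = 84 21 26; K' ⊕ opad = ee 4b 4c.
m1: inner = H(84 21 26 6c 34 31) = 9c; tag = H(ee 4b 4c 9c) = 21
m2: inner = H(84 21 26 51 14 6f) = 9f; tag = H(ee 4b 4c 9f) = 24 ← matches
m3: inner = H(84 21 26 6e bb fa) = ee; tag = H(ee 4b 4c ee) = 73
m4: inner = H(84 21 26 b0 59 36) = 0a; tag = H(ee 4b 4c 0a) = 8f

2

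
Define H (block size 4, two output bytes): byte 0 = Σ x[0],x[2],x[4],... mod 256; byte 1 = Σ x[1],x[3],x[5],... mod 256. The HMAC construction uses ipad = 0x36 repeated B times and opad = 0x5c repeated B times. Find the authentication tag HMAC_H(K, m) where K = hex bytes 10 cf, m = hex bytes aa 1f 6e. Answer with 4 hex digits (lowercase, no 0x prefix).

1c3d

Key hex bytes 10 cf is 2 bytes ≤ B = 4; zero-pad to 4 bytes: K' = 10 cf 00 00.
K' ⊕ ipad = 26 f9 36 36.  K' ⊕ opad = 4c 93 5c 5c.
Inner input = (K'⊕ipad) ∥ m = 26 f9 36 36 ∥ aa 1f 6e.
Inner hash: even-index sum = 372 mod 256 = 116; odd-index sum = 334 mod 256 = 78 → 74 4e.
Outer input = (K'⊕opad) ∥ inner = 4c 93 5c 5c ∥ 74 4e.
Outer hash (tag): even-index sum = 284 mod 256 = 28; odd-index sum = 317 mod 256 = 61 → 1c 3d.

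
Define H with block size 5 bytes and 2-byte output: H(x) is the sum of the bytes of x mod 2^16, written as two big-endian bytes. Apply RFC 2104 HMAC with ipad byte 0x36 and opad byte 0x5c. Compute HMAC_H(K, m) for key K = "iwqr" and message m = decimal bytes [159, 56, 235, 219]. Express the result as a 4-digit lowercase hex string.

0218

Key "iwqr" = 69 77 71 72 is 4 bytes ≤ B = 5; zero-pad to 5 bytes: K' = 69 77 71 72 00.
K' ⊕ ipad = 5f 41 47 44 36.  K' ⊕ opad = 35 2b 2d 2e 5c.
Inner input = (K'⊕ipad) ∥ m = 5f 41 47 44 36 ∥ 9f 38 eb db.
Inner hash: sum = 95+65+71+68+54+159+56+235+219 = 1022 → 03 fe.
Outer input = (K'⊕opad) ∥ inner = 35 2b 2d 2e 5c ∥ 03 fe.
Outer hash (tag): sum = 53+43+45+46+92+3+254 = 536 → 02 18.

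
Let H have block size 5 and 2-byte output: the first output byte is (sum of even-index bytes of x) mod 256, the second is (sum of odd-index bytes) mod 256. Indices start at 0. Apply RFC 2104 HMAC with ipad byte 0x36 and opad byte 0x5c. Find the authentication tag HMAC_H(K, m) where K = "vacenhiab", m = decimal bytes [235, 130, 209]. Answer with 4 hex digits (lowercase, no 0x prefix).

b141

Key "vacenhiab" = 76 61 63 65 6e 68 69 61 62 is 9 bytes > B = 5, so hash it first: H(key) = 12 8f, then zero-pad to 5 bytes: K' = 12 8f 00 00 00.
K' ⊕ ipad = 24 b9 36 36 36.  K' ⊕ opad = 4e d3 5c 5c 5c.
Inner input = (K'⊕ipad) ∥ m = 24 b9 36 36 36 ∥ eb 82 d1.
Inner hash: even-index sum = 274 mod 256 = 18; odd-index sum = 683 mod 256 = 171 → 12 ab.
Outer input = (K'⊕opad) ∥ inner = 4e d3 5c 5c 5c ∥ 12 ab.
Outer hash (tag): even-index sum = 433 mod 256 = 177; odd-index sum = 321 mod 256 = 65 → b1 41.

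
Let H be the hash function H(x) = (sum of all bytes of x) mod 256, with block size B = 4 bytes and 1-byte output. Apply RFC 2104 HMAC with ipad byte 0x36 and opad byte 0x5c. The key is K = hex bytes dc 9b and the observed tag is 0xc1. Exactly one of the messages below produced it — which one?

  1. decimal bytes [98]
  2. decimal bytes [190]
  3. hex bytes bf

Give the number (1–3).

3

Key hex bytes dc 9b is 2 bytes ≤ B = 4; zero-pad to 4 bytes: K' = dc 9b 00 00.
K' ⊕ ipad = ea ad 36 36; K' ⊕ opad = 80 c7 5c 5c.
m1: inner = H(ea ad 36 36 62) = 65; tag = H(80 c7 5c 5c 65) = 64
m2: inner = H(ea ad 36 36 be) = c1; tag = H(80 c7 5c 5c c1) = c0
m3: inner = H(ea ad 36 36 bf) = c2; tag = H(80 c7 5c 5c c2) = c1 ← matches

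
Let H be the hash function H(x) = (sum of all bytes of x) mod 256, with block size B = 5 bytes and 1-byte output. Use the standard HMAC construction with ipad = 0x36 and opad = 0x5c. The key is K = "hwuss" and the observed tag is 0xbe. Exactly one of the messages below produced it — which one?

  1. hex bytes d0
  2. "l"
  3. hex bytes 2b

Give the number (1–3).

2

Key "hwuss" = 68 77 75 73 73 is exactly B = 5 bytes: K' = 68 77 75 73 73.
K' ⊕ ipad = 5e 41 43 45 45; K' ⊕ opad = 34 2b 29 2f 2f.
m1: inner = H(5e 41 43 45 45 d0) = 3c; tag = H(34 2b 29 2f 2f 3c) = 22
m2: inner = H(5e 41 43 45 45 6c) = d8; tag = H(34 2b 29 2f 2f d8) = be ← matches
m3: inner = H(5e 41 43 45 45 2b) = 97; tag = H(34 2b 29 2f 2f 97) = 7d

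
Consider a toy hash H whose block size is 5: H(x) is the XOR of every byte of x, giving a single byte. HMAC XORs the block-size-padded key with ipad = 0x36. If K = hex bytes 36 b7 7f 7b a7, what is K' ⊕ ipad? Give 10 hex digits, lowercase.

0081494d91

Key hex bytes 36 b7 7f 7b a7 is exactly B = 5 bytes: K' = 36 b7 7f 7b a7.
XOR each byte with 0x36: 36⊕36=00, b7⊕36=81, 7f⊕36=49, 7b⊕36=4d, a7⊕36=91.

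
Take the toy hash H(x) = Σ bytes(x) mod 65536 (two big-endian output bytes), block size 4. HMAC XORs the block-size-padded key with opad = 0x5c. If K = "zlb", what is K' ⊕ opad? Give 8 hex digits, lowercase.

26303e5c

Key "zlb" = 7a 6c 62 is 3 bytes ≤ B = 4; zero-pad to 4 bytes: K' = 7a 6c 62 00.
XOR each byte with 0x5c: 7a⊕5c=26, 6c⊕5c=30, 62⊕5c=3e, 00⊕5c=5c.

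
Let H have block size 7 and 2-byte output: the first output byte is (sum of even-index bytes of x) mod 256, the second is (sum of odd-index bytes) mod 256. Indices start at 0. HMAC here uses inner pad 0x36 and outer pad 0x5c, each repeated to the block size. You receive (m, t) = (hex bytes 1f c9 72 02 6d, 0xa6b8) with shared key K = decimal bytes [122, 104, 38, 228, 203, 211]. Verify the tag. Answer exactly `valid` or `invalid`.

Key decimal bytes [122, 104, 38, 228, 203, 211] = 7a 68 26 e4 cb d3 is 6 bytes ≤ B = 7; zero-pad to 7 bytes: K' = 7a 68 26 e4 cb d3 00.
K' ⊕ ipad = 4c 5e 10 d2 fd e5 36; K' ⊕ opad = 26 34 7a b8 97 8f 5c.
Inner hash: even-index sum = 602 mod 256 = 90; odd-index sum = 787 mod 256 = 19 → 5a 13.
Outer hash (recomputed tag): even-index sum = 422 mod 256 = 166; odd-index sum = 469 mod 256 = 213 → a6 d5.
Recomputed tag = a6d5; claimed = a6b8 → mismatch.

invalid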